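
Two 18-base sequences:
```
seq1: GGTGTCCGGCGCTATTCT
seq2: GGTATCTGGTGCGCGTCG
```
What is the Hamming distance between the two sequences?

7

Mismatches (1-based): position 4: G→A; position 7: C→T; position 10: C→T; position 13: T→G; position 14: A→C; position 15: T→G; position 18: T→G.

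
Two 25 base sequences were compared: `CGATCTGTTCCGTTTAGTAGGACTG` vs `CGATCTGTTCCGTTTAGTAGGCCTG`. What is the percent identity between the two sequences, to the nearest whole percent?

96%

Mismatch at position 22 (1-based): 1 of 25.
Identical positions: 24/25 = 96% → 96%.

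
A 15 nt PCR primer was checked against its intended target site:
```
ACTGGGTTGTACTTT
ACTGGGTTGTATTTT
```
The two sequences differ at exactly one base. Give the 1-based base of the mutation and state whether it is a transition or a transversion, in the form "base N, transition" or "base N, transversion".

Base 12 changes C→T. C is a pyrimidine and T is a pyrimidine, so this is a transition.

base 12, transition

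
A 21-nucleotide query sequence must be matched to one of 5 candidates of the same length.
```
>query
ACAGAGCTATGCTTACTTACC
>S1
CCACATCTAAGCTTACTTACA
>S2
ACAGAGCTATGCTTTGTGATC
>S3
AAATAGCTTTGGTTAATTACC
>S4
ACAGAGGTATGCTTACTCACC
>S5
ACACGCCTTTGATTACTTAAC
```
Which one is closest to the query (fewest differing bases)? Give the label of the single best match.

S1 differs at 5 bases; S2 differs at 4 bases; S3 differs at 5 bases; S4 differs at 2 bases; S5 differs at 6 bases. The closest is S4.

S4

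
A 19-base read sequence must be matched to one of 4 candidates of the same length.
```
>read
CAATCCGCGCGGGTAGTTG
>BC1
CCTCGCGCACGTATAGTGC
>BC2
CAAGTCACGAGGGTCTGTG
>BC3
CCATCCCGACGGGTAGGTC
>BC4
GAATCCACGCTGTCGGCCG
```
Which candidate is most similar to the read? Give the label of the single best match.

BC3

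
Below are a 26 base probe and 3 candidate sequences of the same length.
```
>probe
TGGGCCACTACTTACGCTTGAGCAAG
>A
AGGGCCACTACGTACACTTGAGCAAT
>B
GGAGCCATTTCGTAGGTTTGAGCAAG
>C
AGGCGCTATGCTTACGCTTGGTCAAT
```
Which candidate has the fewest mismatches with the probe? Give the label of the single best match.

A

Hamming distances to probe — A: 4; B: 7; C: 9.
Smallest is A with 4 mismatches.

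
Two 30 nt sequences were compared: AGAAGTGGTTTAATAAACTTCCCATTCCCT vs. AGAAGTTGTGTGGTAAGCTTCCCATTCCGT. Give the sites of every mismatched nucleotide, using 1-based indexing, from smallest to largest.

7, 10, 12, 13, 17, 29

Scanning 1-based: 7: G/T; 10: T/G; 12: A/G; 13: A/G; 17: A/G; 29: C/G.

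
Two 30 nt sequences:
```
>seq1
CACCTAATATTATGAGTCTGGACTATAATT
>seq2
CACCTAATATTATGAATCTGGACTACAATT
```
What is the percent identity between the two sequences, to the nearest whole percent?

2 positions differ (16, 26), so 28 of 30 match: 28/30 = 93.33%.

93%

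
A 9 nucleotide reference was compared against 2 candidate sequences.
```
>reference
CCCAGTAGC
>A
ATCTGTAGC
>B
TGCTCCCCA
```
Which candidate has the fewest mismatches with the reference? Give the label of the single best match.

A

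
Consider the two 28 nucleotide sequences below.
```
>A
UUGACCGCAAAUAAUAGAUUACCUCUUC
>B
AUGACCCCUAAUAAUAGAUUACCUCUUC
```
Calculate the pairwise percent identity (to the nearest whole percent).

Mismatches at positions 1, 7, 9 (1-based): 3 of 28.
Identical positions: 25/28 = 89.29% → 89%.

89%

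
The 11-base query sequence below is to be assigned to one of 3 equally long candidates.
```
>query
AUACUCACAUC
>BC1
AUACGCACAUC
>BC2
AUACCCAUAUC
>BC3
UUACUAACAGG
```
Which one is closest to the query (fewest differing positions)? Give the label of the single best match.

BC1 differs at 1 position; BC2 differs at 2 positions; BC3 differs at 4 positions. The closest is BC1.

BC1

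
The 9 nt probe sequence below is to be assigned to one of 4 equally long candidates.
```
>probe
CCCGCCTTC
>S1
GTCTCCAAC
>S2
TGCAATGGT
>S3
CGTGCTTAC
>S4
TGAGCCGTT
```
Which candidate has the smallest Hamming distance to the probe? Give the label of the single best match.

Hamming distances to probe — S1: 5; S2: 8; S3: 4; S4: 5.
Smallest is S3 with 4 mismatches.

S3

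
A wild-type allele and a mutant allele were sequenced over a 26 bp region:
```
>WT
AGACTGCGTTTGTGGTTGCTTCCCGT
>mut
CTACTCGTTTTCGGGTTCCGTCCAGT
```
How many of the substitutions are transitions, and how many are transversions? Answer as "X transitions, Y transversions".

Transitions (purine↔purine or pyrimidine↔pyrimidine): none.
Transversions (purine↔pyrimidine): 1 A→C, 2 G→T, 6 G→C, 7 C→G, 8 G→T, 12 G→C, 13 T→G, 18 G→C, 20 T→G, 24 C→A.

0 transitions, 10 transversions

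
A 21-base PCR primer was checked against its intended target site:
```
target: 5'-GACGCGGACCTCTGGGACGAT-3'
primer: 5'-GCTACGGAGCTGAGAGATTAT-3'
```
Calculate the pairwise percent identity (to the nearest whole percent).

57%

9 positions differ (2, 3, 4, 9, 12, 13, 15, 18, 19), so 12 of 21 match: 12/21 = 57.14%.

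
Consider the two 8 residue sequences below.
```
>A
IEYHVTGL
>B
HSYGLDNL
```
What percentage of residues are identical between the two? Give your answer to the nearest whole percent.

6 positions differ (1, 2, 4, 5, 6, 7), so 2 of 8 match: 2/8 = 25%.

25%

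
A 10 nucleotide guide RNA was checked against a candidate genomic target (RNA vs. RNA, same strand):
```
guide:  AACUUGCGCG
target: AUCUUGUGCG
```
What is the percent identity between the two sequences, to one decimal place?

80.0%

Mismatches at positions 2, 7 (1-based): 2 of 10.
Identical positions: 8/10 = 80% → 80.0%.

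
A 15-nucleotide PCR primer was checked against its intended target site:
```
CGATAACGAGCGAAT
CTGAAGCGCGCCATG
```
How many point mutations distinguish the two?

8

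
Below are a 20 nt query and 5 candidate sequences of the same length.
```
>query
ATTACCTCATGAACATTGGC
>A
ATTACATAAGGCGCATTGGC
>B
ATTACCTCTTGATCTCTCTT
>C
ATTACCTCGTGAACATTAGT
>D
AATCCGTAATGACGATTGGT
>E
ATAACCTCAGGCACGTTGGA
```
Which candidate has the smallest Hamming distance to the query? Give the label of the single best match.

C

A differs at 5 positions; B differs at 7 positions; C differs at 3 positions; D differs at 7 positions; E differs at 5 positions. The closest is C.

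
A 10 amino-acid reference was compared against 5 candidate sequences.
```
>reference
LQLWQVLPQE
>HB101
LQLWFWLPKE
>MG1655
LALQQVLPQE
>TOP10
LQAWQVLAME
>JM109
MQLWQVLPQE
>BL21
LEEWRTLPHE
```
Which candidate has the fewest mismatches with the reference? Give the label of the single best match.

JM109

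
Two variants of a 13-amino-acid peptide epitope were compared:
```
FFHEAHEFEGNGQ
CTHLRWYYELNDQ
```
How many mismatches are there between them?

9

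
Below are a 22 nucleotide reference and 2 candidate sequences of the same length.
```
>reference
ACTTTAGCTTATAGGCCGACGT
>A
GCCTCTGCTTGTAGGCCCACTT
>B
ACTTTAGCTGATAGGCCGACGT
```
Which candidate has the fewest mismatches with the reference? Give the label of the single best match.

Hamming distances to reference — A: 7; B: 1.
Smallest is B with 1 mismatch.

B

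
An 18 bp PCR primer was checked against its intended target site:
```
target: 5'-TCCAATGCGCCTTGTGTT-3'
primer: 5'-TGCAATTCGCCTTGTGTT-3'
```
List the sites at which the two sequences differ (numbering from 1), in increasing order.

2, 7

Scanning 1-based: 2: C/G; 7: G/T.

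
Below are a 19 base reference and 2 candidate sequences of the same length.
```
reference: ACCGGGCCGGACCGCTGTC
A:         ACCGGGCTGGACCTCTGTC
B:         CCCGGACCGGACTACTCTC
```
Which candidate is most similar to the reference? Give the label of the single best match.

A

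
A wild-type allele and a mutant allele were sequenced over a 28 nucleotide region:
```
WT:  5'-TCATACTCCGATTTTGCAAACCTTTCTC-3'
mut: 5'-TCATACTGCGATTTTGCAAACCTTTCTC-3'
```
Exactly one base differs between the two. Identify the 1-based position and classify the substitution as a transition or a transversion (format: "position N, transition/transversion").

Position 8 changes C→G. C is a pyrimidine and G is a purine, so this is a transversion.

position 8, transversion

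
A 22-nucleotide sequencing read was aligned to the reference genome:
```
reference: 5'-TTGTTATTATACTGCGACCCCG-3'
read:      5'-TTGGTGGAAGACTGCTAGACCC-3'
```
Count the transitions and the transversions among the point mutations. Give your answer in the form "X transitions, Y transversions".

1 transition, 8 transversions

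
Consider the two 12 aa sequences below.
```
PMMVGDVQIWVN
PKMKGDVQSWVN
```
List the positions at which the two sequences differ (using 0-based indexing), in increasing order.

Differences at position 1 (M→K), position 3 (V→K), position 8 (I→S).

1, 3, 8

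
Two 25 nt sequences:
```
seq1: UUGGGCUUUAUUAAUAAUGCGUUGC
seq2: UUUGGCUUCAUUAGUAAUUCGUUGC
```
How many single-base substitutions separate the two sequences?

The sequences differ at sites 3, 9, 14, 19 (1-based) — 4 in total.

4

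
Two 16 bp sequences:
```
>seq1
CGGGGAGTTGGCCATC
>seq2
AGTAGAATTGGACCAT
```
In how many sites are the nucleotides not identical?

Comparing position by position, 8 sites differ: 1 (C/A), 3 (G/T), 4 (G/A), 7 (G/A), 12 (C/A), 14 (A/C), 15 (T/A), 16 (C/T).

8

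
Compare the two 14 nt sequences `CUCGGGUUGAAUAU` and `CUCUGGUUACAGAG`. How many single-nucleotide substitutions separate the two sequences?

Comparing position by position, 5 bases differ: 4 (G/U), 9 (G/A), 10 (A/C), 12 (U/G), 14 (U/G).

5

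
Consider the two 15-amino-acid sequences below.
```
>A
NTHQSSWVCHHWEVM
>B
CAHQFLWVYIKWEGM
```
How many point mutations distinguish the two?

The sequences differ at residues 1, 2, 5, 6, 9, 10, 11, 14 (1-based) — 8 in total.

8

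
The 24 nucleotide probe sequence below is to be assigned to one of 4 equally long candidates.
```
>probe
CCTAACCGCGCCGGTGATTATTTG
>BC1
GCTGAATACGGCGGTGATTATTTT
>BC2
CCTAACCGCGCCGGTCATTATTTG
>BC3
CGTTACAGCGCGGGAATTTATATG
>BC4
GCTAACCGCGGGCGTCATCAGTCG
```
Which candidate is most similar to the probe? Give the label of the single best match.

BC2

BC1 differs at 7 positions; BC2 differs at 1 position; BC3 differs at 8 positions; BC4 differs at 8 positions. The closest is BC2.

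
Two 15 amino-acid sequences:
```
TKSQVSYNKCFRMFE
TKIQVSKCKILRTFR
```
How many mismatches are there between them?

7

Mismatches (1-based): residue 3: S→I; residue 7: Y→K; residue 8: N→C; residue 10: C→I; residue 11: F→L; residue 13: M→T; residue 15: E→R.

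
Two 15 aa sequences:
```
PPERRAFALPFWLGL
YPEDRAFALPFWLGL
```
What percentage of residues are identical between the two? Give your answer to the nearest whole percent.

87%

2 positions differ (1, 4), so 13 of 15 match: 13/15 = 86.67%.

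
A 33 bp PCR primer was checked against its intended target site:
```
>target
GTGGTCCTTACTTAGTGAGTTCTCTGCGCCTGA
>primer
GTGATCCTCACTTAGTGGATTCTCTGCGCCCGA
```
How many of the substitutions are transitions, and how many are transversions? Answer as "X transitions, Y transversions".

5 transitions, 0 transversions

Transitions (purine↔purine or pyrimidine↔pyrimidine): 4 G→A, 9 T→C, 18 A→G, 19 G→A, 31 T→C.
Transversions (purine↔pyrimidine): none.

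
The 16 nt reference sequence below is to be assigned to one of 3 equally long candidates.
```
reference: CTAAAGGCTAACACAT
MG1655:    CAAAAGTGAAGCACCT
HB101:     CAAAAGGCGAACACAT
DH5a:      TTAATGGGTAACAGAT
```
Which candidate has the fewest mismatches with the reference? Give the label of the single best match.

HB101

Hamming distances to reference — MG1655: 6; HB101: 2; DH5a: 4.
Smallest is HB101 with 2 mismatches.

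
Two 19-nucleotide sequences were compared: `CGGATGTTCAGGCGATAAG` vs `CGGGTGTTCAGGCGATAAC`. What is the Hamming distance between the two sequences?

2

Mismatches (1-based): base 4: A→G; base 19: G→C.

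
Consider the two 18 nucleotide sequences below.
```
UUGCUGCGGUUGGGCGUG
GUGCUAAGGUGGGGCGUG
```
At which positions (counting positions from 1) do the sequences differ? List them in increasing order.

Differences at position 1 (U→G), position 6 (G→A), position 7 (C→A), position 11 (U→G).

1, 6, 7, 11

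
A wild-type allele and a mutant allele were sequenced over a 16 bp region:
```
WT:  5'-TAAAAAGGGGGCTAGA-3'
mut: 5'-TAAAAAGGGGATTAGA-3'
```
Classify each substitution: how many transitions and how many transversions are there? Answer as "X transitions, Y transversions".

Transitions (purine↔purine or pyrimidine↔pyrimidine): 11 G→A, 12 C→T.
Transversions (purine↔pyrimidine): none.

2 transitions, 0 transversions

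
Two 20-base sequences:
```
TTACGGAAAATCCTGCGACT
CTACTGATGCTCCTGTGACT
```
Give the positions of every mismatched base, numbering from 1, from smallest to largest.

1, 5, 8, 9, 10, 16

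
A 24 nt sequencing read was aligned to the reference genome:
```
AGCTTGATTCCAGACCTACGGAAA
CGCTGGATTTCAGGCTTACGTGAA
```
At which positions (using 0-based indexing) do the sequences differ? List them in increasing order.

Differences at position 0 (A→C), position 4 (T→G), position 9 (C→T), position 13 (A→G), position 15 (C→T), position 20 (G→T), position 21 (A→G).

0, 4, 9, 13, 15, 20, 21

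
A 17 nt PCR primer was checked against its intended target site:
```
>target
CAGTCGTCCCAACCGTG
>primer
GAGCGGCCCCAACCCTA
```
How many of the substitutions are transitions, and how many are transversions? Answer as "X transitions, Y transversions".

Transitions (purine↔purine or pyrimidine↔pyrimidine): 4 T→C, 7 T→C, 17 G→A.
Transversions (purine↔pyrimidine): 1 C→G, 5 C→G, 15 G→C.

3 transitions, 3 transversions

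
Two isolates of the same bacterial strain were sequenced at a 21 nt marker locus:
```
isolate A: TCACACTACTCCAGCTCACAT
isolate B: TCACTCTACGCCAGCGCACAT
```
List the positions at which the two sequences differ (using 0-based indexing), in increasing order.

Differences at position 4 (A→T), position 9 (T→G), position 15 (T→G).

4, 9, 15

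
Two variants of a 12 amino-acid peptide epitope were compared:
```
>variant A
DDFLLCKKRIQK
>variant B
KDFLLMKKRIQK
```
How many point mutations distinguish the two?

The sequences differ at positions 1, 6 (1-based) — 2 in total.

2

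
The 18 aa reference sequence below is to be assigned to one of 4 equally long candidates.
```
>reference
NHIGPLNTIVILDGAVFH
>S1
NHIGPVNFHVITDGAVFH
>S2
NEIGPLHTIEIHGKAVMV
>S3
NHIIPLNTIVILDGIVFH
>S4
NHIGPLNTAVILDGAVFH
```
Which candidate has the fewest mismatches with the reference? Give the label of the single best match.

Hamming distances to reference — S1: 4; S2: 8; S3: 2; S4: 1.
Smallest is S4 with 1 mismatch.

S4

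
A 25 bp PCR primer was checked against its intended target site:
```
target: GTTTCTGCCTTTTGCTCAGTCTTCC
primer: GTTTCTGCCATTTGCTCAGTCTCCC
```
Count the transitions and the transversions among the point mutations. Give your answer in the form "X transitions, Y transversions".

Mismatches (1-based):
site 10: T→A (pyrimidine→purine, transversion)
site 23: T→C (pyrimidine→pyrimidine, transition)

1 transition, 1 transversion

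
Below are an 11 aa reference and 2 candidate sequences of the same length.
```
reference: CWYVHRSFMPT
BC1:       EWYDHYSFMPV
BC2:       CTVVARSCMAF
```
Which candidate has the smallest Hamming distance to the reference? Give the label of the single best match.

BC1

Hamming distances to reference — BC1: 4; BC2: 6.
Smallest is BC1 with 4 mismatches.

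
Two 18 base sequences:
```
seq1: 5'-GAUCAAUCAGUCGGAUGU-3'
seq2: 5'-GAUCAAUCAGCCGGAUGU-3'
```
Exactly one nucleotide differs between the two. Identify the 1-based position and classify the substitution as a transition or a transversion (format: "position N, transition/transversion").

position 11, transition

Position 11 changes U→C. U is a pyrimidine and C is a pyrimidine, so this is a transition.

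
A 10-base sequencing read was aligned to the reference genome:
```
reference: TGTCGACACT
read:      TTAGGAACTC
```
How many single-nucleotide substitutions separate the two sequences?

Mismatches (1-based): site 2: G→T; site 3: T→A; site 4: C→G; site 7: C→A; site 8: A→C; site 9: C→T; site 10: T→C.

7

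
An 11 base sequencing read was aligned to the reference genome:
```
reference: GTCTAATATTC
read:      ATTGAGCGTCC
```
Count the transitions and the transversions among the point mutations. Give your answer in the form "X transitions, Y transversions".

6 transitions, 1 transversion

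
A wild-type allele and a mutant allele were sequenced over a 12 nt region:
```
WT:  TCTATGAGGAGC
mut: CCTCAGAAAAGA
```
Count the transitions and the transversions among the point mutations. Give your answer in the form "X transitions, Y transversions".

3 transitions, 3 transversions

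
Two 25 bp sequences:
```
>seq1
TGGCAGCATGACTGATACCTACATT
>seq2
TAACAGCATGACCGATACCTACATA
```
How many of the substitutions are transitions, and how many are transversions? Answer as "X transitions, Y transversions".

3 transitions, 1 transversion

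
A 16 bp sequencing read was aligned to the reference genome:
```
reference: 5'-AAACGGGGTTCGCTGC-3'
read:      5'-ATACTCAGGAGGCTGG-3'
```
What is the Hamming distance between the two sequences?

8

Comparing position by position, 8 bases differ: 2 (A/T), 5 (G/T), 6 (G/C), 7 (G/A), 9 (T/G), 10 (T/A), 11 (C/G), 16 (C/G).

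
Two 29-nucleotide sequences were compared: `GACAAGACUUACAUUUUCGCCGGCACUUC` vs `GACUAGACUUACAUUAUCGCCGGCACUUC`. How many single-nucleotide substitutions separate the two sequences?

2

Comparing position by position, 2 sites differ: 4 (A/U), 16 (U/A).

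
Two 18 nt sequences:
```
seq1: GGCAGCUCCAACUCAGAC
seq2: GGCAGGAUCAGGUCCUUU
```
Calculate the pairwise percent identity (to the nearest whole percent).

9 positions differ (6, 7, 8, 11, 12, 15, 16, 17, 18), so 9 of 18 match: 9/18 = 50%.

50%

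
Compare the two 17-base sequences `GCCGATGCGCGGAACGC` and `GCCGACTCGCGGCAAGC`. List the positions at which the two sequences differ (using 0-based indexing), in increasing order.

Differences at position 5 (T→C), position 6 (G→T), position 12 (A→C), position 14 (C→A).

5, 6, 12, 14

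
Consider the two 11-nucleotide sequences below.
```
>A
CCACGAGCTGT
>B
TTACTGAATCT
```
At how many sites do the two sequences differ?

Mismatches (1-based): site 1: C→T; site 2: C→T; site 5: G→T; site 6: A→G; site 7: G→A; site 8: C→A; site 10: G→C.

7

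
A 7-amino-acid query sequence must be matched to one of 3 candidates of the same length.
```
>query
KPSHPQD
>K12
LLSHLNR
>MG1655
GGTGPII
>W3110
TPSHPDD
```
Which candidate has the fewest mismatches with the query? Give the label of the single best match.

Hamming distances to query — K12: 5; MG1655: 6; W3110: 2.
Smallest is W3110 with 2 mismatches.

W3110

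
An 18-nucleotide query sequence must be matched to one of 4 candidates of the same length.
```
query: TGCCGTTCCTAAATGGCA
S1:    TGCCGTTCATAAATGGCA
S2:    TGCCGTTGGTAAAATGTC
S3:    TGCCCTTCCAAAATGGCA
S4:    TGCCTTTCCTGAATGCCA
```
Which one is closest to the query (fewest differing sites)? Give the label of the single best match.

S1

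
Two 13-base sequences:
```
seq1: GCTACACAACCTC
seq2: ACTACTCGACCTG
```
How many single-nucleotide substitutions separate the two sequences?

4

Comparing position by position, 4 sites differ: 1 (G/A), 6 (A/T), 8 (A/G), 13 (C/G).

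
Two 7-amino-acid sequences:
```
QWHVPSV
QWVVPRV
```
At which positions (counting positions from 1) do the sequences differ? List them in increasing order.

3, 6

Differences at position 3 (H→V), position 6 (S→R).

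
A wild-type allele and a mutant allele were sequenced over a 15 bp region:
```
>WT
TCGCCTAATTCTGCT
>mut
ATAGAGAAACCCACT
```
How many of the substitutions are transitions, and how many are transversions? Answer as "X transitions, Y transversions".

Mismatches (1-based):
base 1: T→A (pyrimidine→purine, transversion)
base 2: C→T (pyrimidine→pyrimidine, transition)
base 3: G→A (purine→purine, transition)
base 4: C→G (pyrimidine→purine, transversion)
base 5: C→A (pyrimidine→purine, transversion)
base 6: T→G (pyrimidine→purine, transversion)
base 9: T→A (pyrimidine→purine, transversion)
base 10: T→C (pyrimidine→pyrimidine, transition)
base 12: T→C (pyrimidine→pyrimidine, transition)
base 13: G→A (purine→purine, transition)

5 transitions, 5 transversions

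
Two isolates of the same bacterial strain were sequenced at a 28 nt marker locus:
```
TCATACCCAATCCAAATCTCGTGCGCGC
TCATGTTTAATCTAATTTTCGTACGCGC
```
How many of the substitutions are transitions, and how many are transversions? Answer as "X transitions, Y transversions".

Mismatches (1-based):
position 5: A→G (purine→purine, transition)
position 6: C→T (pyrimidine→pyrimidine, transition)
position 7: C→T (pyrimidine→pyrimidine, transition)
position 8: C→T (pyrimidine→pyrimidine, transition)
position 13: C→T (pyrimidine→pyrimidine, transition)
position 16: A→T (purine→pyrimidine, transversion)
position 18: C→T (pyrimidine→pyrimidine, transition)
position 23: G→A (purine→purine, transition)

7 transitions, 1 transversion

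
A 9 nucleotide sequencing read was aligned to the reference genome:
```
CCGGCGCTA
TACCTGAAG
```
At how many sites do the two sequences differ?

The sequences differ at sites 1, 2, 3, 4, 5, 7, 8, 9 (1-based) — 8 in total.

8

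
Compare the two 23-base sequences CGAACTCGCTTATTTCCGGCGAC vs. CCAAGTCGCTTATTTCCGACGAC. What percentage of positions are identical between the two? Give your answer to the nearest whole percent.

87%

Mismatches at positions 2, 5, 19 (1-based): 3 of 23.
Identical positions: 20/23 = 86.96% → 87%.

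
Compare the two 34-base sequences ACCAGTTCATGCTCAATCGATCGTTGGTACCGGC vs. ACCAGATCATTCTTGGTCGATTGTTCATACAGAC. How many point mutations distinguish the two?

10

Comparing position by position, 10 sites differ: 6 (T/A), 11 (G/T), 14 (C/T), 15 (A/G), 16 (A/G), 22 (C/T), 26 (G/C), 27 (G/A), 31 (C/A), 33 (G/A).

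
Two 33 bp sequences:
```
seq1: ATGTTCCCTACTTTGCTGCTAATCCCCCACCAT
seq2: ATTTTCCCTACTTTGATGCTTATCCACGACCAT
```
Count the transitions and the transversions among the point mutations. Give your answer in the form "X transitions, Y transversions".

0 transitions, 5 transversions

Transitions (purine↔purine or pyrimidine↔pyrimidine): none.
Transversions (purine↔pyrimidine): 3 G→T, 16 C→A, 21 A→T, 26 C→A, 28 C→G.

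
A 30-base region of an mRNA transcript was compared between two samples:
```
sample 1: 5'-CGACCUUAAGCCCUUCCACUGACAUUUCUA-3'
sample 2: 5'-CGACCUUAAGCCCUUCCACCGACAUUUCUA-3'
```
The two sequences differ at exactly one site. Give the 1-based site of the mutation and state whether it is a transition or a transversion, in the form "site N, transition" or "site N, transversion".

site 20, transition

Site 20 changes U→C. U is a pyrimidine and C is a pyrimidine, so this is a transition.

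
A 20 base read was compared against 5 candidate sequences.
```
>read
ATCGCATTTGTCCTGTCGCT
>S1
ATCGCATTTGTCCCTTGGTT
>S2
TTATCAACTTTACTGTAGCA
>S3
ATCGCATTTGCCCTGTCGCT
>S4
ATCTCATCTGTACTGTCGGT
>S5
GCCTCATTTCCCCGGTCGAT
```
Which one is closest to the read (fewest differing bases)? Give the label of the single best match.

S1 differs at 4 bases; S2 differs at 9 bases; S3 differs at 1 base; S4 differs at 4 bases; S5 differs at 7 bases. The closest is S3.

S3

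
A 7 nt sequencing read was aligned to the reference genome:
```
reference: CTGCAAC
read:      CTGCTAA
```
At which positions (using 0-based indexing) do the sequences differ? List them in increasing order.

4, 6

Differences at position 4 (A→T), position 6 (C→A).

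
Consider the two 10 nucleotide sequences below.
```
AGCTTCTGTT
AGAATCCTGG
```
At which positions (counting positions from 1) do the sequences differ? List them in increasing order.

Scanning 1-based: 3: C/A; 4: T/A; 7: T/C; 8: G/T; 9: T/G; 10: T/G.

3, 4, 7, 8, 9, 10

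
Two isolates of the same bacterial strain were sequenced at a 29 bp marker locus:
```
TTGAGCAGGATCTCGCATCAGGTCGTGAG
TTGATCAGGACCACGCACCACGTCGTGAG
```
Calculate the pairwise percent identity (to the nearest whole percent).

Mismatches at positions 5, 11, 13, 18, 21 (1-based): 5 of 29.
Identical positions: 24/29 = 82.76% → 83%.

83%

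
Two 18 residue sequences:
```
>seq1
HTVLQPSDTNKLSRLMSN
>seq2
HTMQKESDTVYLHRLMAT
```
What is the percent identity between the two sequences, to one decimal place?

9 positions differ (3, 4, 5, 6, 10, 11, 13, 17, 18), so 9 of 18 match: 9/18 = 50%.

50.0%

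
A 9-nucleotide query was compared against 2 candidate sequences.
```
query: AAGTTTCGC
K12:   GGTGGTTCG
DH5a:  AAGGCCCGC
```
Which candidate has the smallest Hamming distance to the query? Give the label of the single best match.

DH5a

Hamming distances to query — K12: 8; DH5a: 3.
Smallest is DH5a with 3 mismatches.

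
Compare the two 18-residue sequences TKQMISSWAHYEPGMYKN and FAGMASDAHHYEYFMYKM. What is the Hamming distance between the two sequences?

10

Comparing position by position, 10 positions differ: 1 (T/F), 2 (K/A), 3 (Q/G), 5 (I/A), 7 (S/D), 8 (W/A), 9 (A/H), 13 (P/Y), 14 (G/F), 18 (N/M).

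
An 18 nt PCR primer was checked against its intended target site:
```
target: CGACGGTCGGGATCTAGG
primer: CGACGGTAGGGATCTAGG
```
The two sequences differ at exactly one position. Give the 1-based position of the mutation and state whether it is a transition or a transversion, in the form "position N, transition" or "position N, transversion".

position 8, transversion

Position 8 changes C→A. C is a pyrimidine and A is a purine, so this is a transversion.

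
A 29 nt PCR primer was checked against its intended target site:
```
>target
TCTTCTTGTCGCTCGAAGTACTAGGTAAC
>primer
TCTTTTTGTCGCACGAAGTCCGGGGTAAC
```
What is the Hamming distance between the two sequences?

Comparing position by position, 5 sites differ: 5 (C/T), 13 (T/A), 20 (A/C), 22 (T/G), 23 (A/G).

5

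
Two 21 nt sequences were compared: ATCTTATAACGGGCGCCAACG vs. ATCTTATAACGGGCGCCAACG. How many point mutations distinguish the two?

0

No positions differ; the sequences are identical.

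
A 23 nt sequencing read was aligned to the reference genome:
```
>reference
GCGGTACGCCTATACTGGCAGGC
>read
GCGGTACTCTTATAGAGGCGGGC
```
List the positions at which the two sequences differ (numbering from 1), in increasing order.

8, 10, 15, 16, 20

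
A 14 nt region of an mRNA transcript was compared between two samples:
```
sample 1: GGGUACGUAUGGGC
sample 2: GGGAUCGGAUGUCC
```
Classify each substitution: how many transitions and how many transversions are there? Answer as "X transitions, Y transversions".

0 transitions, 5 transversions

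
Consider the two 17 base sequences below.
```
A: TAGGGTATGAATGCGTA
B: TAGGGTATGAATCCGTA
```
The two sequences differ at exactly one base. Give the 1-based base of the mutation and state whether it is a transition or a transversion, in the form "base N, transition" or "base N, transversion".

Base 13 changes G→C. G is a purine and C is a pyrimidine, so this is a transversion.

base 13, transversion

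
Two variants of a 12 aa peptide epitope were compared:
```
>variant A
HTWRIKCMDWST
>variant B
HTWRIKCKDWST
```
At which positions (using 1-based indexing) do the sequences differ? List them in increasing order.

Scanning 1-based: 8: M/K.

8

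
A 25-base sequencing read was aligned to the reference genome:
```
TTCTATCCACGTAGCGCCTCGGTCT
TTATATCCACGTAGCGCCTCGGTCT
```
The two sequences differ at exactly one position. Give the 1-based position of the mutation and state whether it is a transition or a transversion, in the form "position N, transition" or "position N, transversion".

Position 3 changes C→A. C is a pyrimidine and A is a purine, so this is a transversion.

position 3, transversion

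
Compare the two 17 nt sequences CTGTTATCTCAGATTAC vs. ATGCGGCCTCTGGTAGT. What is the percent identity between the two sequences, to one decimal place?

41.2%

10 positions differ (1, 4, 5, 6, 7, 11, 13, 15, 16, 17), so 7 of 17 match: 7/17 = 41.18%.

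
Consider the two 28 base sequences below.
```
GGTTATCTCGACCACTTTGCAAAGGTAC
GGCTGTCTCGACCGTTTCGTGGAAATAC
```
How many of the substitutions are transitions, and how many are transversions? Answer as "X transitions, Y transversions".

10 transitions, 0 transversions

Transitions (purine↔purine or pyrimidine↔pyrimidine): 3 T→C, 5 A→G, 14 A→G, 15 C→T, 18 T→C, 20 C→T, 21 A→G, 22 A→G, 24 G→A, 25 G→A.
Transversions (purine↔pyrimidine): none.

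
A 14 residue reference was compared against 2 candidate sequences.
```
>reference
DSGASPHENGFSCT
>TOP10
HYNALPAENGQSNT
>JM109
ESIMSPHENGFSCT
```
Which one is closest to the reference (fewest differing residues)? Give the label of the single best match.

JM109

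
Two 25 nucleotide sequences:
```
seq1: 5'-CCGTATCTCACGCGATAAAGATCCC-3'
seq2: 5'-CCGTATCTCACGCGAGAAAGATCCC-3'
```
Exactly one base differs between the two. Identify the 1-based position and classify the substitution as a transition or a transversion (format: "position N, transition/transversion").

The sequences differ only at position 16: T→G (pyrimidine→purine), a transversion.

position 16, transversion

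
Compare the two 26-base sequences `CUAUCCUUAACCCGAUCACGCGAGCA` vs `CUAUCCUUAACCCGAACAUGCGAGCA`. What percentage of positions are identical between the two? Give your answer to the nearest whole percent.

92%

Mismatches at positions 16, 19 (1-based): 2 of 26.
Identical positions: 24/26 = 92.31% → 92%.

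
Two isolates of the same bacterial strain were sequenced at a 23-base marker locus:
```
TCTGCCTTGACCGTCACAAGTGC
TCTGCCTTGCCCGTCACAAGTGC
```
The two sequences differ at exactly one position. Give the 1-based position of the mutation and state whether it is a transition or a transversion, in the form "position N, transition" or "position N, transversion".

The sequences differ only at position 10: A→C (purine→pyrimidine), a transversion.

position 10, transversion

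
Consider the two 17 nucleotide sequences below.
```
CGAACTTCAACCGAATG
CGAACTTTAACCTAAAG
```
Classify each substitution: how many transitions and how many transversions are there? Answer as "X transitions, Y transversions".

1 transition, 2 transversions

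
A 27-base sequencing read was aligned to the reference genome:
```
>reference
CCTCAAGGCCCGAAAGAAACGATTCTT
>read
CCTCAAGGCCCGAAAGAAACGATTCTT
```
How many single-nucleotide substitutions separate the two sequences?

No positions differ; the sequences are identical.

0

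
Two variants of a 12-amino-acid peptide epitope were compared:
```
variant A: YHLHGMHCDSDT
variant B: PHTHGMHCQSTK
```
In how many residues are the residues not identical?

5

Mismatches (1-based): residue 1: Y→P; residue 3: L→T; residue 9: D→Q; residue 11: D→T; residue 12: T→K.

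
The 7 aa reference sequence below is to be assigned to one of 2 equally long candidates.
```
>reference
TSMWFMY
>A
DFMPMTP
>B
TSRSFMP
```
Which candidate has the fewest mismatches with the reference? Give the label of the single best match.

B

A differs at 6 residues; B differs at 3 residues. The closest is B.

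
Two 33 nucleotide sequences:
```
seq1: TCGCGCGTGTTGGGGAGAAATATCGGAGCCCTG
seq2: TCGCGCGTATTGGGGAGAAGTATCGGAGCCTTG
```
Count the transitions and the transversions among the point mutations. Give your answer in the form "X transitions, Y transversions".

Mismatches (1-based):
base 9: G→A (purine→purine, transition)
base 20: A→G (purine→purine, transition)
base 31: C→T (pyrimidine→pyrimidine, transition)

3 transitions, 0 transversions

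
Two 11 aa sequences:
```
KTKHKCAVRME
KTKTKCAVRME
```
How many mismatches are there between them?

1

Mismatches (1-based): position 4: H→T.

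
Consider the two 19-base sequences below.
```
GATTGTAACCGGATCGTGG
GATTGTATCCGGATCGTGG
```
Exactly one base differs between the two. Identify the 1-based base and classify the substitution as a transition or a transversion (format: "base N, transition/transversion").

base 8, transversion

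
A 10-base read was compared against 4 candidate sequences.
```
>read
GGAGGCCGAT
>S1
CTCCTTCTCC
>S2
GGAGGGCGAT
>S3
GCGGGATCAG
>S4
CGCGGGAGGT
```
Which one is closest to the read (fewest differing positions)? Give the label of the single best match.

S2

S1 differs at 9 positions; S2 differs at 1 position; S3 differs at 6 positions; S4 differs at 5 positions. The closest is S2.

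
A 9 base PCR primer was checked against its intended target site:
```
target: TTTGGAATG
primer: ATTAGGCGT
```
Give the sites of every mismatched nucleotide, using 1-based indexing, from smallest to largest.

1, 4, 6, 7, 8, 9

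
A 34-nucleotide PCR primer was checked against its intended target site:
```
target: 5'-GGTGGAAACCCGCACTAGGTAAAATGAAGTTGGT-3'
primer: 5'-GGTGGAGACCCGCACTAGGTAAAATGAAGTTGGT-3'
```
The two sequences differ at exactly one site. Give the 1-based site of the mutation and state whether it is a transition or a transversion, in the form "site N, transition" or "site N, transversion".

site 7, transition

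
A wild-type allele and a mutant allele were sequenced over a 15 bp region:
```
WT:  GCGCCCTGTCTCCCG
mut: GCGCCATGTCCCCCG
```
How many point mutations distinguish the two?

The sequences differ at bases 6, 11 (1-based) — 2 in total.

2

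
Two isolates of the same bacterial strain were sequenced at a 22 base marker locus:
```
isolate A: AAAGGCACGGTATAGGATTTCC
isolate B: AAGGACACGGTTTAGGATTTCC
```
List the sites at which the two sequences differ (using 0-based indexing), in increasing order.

Scanning 0-based: 2: A/G; 4: G/A; 11: A/T.

2, 4, 11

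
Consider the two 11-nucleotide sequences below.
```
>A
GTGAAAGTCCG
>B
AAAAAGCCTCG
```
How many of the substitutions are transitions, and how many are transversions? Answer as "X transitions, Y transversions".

Mismatches (1-based):
base 1: G→A (purine→purine, transition)
base 2: T→A (pyrimidine→purine, transversion)
base 3: G→A (purine→purine, transition)
base 6: A→G (purine→purine, transition)
base 7: G→C (purine→pyrimidine, transversion)
base 8: T→C (pyrimidine→pyrimidine, transition)
base 9: C→T (pyrimidine→pyrimidine, transition)

5 transitions, 2 transversions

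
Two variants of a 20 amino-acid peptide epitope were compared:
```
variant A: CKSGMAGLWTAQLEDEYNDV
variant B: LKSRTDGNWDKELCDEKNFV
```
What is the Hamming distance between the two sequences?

11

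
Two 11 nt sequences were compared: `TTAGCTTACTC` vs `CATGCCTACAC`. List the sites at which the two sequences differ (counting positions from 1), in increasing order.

1, 2, 3, 6, 10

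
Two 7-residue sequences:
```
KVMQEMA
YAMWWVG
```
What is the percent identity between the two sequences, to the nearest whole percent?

14%

6 positions differ (1, 2, 4, 5, 6, 7), so 1 of 7 match: 1/7 = 14.29%.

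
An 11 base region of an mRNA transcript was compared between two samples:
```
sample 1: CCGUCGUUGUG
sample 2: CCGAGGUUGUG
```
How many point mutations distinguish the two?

Mismatches (1-based): position 4: U→A; position 5: C→G.

2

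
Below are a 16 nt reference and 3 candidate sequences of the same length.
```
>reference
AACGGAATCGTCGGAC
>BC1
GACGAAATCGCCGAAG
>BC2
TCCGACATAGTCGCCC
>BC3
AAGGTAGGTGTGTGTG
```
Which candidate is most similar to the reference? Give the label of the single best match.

BC1 differs at 5 sites; BC2 differs at 7 sites; BC3 differs at 9 sites. The closest is BC1.

BC1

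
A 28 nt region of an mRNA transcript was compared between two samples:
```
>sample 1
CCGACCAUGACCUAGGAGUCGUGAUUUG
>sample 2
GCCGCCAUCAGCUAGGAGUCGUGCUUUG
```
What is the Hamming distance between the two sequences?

Comparing position by position, 6 sites differ: 1 (C/G), 3 (G/C), 4 (A/G), 9 (G/C), 11 (C/G), 24 (A/C).

6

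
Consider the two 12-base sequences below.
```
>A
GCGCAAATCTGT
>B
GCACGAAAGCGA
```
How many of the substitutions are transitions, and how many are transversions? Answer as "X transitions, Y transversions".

Transitions (purine↔purine or pyrimidine↔pyrimidine): 3 G→A, 5 A→G, 10 T→C.
Transversions (purine↔pyrimidine): 8 T→A, 9 C→G, 12 T→A.

3 transitions, 3 transversions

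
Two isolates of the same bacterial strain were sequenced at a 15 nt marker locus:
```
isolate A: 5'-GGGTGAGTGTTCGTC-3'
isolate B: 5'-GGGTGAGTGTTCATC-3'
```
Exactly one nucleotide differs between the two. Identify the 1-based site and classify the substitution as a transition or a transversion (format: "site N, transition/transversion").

site 13, transition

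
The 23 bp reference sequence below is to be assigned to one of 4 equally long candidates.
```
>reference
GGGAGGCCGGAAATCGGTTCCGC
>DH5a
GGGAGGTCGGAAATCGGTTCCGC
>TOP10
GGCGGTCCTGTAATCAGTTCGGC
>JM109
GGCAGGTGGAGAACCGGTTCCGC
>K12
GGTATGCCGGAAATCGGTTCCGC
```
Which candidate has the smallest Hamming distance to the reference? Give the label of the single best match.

DH5a differs at 1 base; TOP10 differs at 7 bases; JM109 differs at 6 bases; K12 differs at 2 bases. The closest is DH5a.

DH5a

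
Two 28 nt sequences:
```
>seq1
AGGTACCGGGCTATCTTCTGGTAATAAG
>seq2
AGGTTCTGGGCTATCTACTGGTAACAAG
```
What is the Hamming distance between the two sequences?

The sequences differ at sites 5, 7, 17, 25 (1-based) — 4 in total.

4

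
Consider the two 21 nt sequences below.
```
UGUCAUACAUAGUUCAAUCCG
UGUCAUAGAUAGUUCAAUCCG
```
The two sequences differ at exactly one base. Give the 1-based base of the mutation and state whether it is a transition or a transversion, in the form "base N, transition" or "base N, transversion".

base 8, transversion

Base 8 changes C→G. C is a pyrimidine and G is a purine, so this is a transversion.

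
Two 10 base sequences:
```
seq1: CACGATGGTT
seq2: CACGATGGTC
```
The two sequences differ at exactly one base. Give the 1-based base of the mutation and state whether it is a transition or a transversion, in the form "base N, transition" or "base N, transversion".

Base 10 changes T→C. T is a pyrimidine and C is a pyrimidine, so this is a transition.

base 10, transition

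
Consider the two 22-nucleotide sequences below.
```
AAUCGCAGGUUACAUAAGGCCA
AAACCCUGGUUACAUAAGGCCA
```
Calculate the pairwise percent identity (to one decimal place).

Mismatches at positions 3, 5, 7 (1-based): 3 of 22.
Identical positions: 19/22 = 86.36% → 86.4%.

86.4%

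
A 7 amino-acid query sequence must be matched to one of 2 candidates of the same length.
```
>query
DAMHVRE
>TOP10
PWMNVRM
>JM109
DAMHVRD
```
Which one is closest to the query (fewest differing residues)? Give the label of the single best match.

JM109

TOP10 differs at 4 residues; JM109 differs at 1 residue. The closest is JM109.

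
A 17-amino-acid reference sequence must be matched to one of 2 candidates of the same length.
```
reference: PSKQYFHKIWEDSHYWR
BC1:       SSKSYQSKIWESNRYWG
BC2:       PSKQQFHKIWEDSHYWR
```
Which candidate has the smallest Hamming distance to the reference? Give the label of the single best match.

BC2

BC1 differs at 8 positions; BC2 differs at 1 position. The closest is BC2.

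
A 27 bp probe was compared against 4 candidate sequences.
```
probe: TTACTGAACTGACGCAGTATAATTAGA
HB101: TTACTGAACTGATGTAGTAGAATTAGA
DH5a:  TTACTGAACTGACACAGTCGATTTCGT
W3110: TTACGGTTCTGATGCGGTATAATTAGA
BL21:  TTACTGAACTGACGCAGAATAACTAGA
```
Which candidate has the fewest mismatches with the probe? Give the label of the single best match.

Hamming distances to probe — HB101: 3; DH5a: 6; W3110: 5; BL21: 2.
Smallest is BL21 with 2 mismatches.

BL21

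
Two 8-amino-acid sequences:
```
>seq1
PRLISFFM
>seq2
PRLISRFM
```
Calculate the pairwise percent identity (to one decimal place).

1 position differs (6), so 7 of 8 match: 7/8 = 87.5%.

87.5%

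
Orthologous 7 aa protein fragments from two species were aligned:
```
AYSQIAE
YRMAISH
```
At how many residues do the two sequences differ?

6

Comparing position by position, 6 residues differ: 1 (A/Y), 2 (Y/R), 3 (S/M), 4 (Q/A), 6 (A/S), 7 (E/H).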